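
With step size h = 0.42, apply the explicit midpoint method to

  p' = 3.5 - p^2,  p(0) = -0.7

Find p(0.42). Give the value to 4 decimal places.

0.7681

Midpoint: k1 = f(s_n, p_n); k2 = f(s_n + h/2, p_n + (h/2)·k1); p_{n+1} = p_n + h·k2.
s=0.000000, p=-0.700000:
  k1 = f(0.000000, -0.700000) = 3.010000
  k2 = f(0.210000, -0.067900) = 3.495390
  p ← -0.700000 + 0.42·3.495390 = 0.768064
p(0.42) ≈ 0.7681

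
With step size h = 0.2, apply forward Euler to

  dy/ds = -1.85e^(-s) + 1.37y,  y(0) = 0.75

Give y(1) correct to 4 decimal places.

Euler: y_{n+1} = y_n + h·f(s_n, y_n).
s=0.000000, y=0.750000: f=-0.822500 → y ← 0.750000 + 0.2·(-0.822500) = 0.585500
s=0.200000, y=0.585500: f=-0.712517 → y ← 0.585500 + 0.2·(-0.712517) = 0.442997
s=0.400000, y=0.442997: f=-0.633187 → y ← 0.442997 + 0.2·(-0.633187) = 0.316359
s=0.600000, y=0.316359: f=-0.581889 → y ← 0.316359 + 0.2·(-0.581889) = 0.199981
s=0.800000, y=0.199981: f=-0.557284 → y ← 0.199981 + 0.2·(-0.557284) = 0.088525
y(1) ≈ 0.0885

0.0885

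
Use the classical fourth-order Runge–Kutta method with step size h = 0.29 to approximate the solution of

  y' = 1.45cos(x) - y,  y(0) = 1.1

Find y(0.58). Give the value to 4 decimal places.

RK4: k1 = f(x_n, y_n); k2 = f(x_n + h/2, y_n + (h/2)·k1); k3 = f(x_n + h/2, y_n + (h/2)·k2); k4 = f(x_n + h, y_n + h·k3); y_{n+1} = y_n + (h/6)·(k1 + 2k2 + 2k3 + k4).
x=0.000000, y=1.100000:
  k1 = f(0.000000, 1.100000) = 0.350000
  k2 = f(0.145000, 1.150750) = 0.284034
  k3 = f(0.145000, 1.141185) = 0.293599
  k4 = f(0.290000, 1.185144) = 0.204310
  y ← 1.100000 + (0.29/6)·(k1 + 2k2 + 2k3 + k4) = 1.182629
x=0.290000, y=1.182629:
  k1 = f(0.290000, 1.182629) = 0.206824
  k2 = f(0.435000, 1.212619) = 0.102343
  k3 = f(0.435000, 1.197469) = 0.117492
  k4 = f(0.580000, 1.216702) = -0.003831
  y ← 1.182629 + (0.29/6)·(k1 + 2k2 + 2k3 + k4) = 1.213691
y(0.58) ≈ 1.2137

1.2137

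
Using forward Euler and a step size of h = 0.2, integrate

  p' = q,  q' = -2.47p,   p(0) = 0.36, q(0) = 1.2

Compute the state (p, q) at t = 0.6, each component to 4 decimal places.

Euler on (p,q): p_{n+1} = p_n + h·p', q_{n+1} = q_n + h·q'.
0.000000: (0.360000, 1.200000); f=(1.200000, -0.889200) → (0.600000, 1.022160)
0.200000: (0.600000, 1.022160); f=(1.022160, -1.482000) → (0.804432, 0.725760)
0.400000: (0.804432, 0.725760); f=(0.725760, -1.986947) → (0.949584, 0.328371)
(p(0.6), q(0.6)) ≈ (0.9496, 0.3284)

0.9496, 0.3284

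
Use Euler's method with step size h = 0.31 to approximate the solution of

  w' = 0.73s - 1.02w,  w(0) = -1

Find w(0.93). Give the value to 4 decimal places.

Euler: w_{n+1} = w_n + h·f(s_n, w_n).
s=0.000000, w=-1.000000: f=1.020000 → w ← -1.000000 + 0.31·1.020000 = -0.683800
s=0.310000, w=-0.683800: f=0.923776 → w ← -0.683800 + 0.31·0.923776 = -0.397429
s=0.620000, w=-0.397429: f=0.857978 → w ← -0.397429 + 0.31·0.857978 = -0.131456
w(0.93) ≈ -0.1315

-0.1315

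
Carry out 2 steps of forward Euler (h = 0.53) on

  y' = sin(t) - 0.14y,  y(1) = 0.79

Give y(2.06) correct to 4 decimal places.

1.6196

Euler: y_{n+1} = y_n + h·f(t_n, y_n).
t=1.000000, y=0.790000: f=0.730871 → y ← 0.790000 + 0.53·0.730871 = 1.177362
t=1.530000, y=1.177362: f=0.834337 → y ← 1.177362 + 0.53·0.834337 = 1.619560
y(2.06) ≈ 1.6196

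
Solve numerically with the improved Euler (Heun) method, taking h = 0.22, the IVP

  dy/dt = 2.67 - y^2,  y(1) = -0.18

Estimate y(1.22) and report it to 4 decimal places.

Heun: k1 = f(t_n, y_n); k2 = f(t_n + h, y_n + h·k1); y_{n+1} = y_n + (h/2)·(k1 + k2).
t=1.000000, y=-0.180000:
  k1 = f(1.000000, -0.180000) = 2.637600
  k2 = f(1.220000, 0.400272) = 2.509782
  y ← -0.180000 + (0.22/2)·(2.637600 + 2.509782) = 0.386212
y(1.22) ≈ 0.3862

0.3862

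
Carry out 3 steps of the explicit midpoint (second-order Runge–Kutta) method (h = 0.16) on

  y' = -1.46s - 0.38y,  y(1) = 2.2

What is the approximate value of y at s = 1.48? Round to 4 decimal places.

1.0338

Midpoint: k1 = f(s_n, y_n); k2 = f(s_n + h/2, y_n + (h/2)·k1); y_{n+1} = y_n + h·k2.
s=1.000000, y=2.200000:
  k1 = f(1.000000, 2.200000) = -2.296000
  k2 = f(1.080000, 2.016320) = -2.343002
  y ← 2.200000 + 0.16·(-2.343002) = 1.825120
s=1.160000, y=1.825120:
  k1 = f(1.160000, 1.825120) = -2.387146
  k2 = f(1.240000, 1.634148) = -2.431376
  y ← 1.825120 + 0.16·(-2.431376) = 1.436100
s=1.320000, y=1.436100:
  k1 = f(1.320000, 1.436100) = -2.472918
  k2 = f(1.400000, 1.238266) = -2.514541
  y ← 1.436100 + 0.16·(-2.514541) = 1.033773
y(1.48) ≈ 1.0338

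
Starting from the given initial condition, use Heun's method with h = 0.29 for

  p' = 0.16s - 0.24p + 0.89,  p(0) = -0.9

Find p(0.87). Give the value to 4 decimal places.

Heun: k1 = f(s_n, p_n); k2 = f(s_n + h, p_n + h·k1); p_{n+1} = p_n + (h/2)·(k1 + k2).
s=0.000000, p=-0.900000:
  k1 = f(0.000000, -0.900000) = 1.106000
  k2 = f(0.290000, -0.579260) = 1.075422
  p ← -0.900000 + (0.29/2)·(1.106000 + 1.075422) = -0.583694
s=0.290000, p=-0.583694:
  k1 = f(0.290000, -0.583694) = 1.076487
  k2 = f(0.580000, -0.271513) = 1.047963
  p ← -0.583694 + (0.29/2)·(1.076487 + 1.047963) = -0.275649
s=0.580000, p=-0.275649:
  k1 = f(0.580000, -0.275649) = 1.048956
  k2 = f(0.870000, 0.028549) = 1.022348
  p ← -0.275649 + (0.29/2)·(1.048956 + 1.022348) = 0.024691
p(0.87) ≈ 0.0247

0.0247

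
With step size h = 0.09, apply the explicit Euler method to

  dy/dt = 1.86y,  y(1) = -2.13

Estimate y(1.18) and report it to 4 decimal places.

Euler: y_{n+1} = y_n + h·f(t_n, y_n).
t=1.000000, y=-2.130000: f=-3.961800 → y ← -2.130000 + 0.09·(-3.961800) = -2.486562
t=1.090000, y=-2.486562: f=-4.625005 → y ← -2.486562 + 0.09·(-4.625005) = -2.902812
y(1.18) ≈ -2.9028

-2.9028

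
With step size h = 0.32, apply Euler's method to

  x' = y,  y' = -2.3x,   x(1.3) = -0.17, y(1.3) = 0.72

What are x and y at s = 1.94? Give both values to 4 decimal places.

Euler on (x,y): x_{n+1} = x_n + h·x', y_{n+1} = y_n + h·y'.
1.300000: (-0.170000, 0.720000); f=(0.720000, 0.391000) → (0.060400, 0.845120)
1.620000: (0.060400, 0.845120); f=(0.845120, -0.138920) → (0.330838, 0.800666)
(x(1.94), y(1.94)) ≈ (0.3308, 0.8007)

0.3308, 0.8007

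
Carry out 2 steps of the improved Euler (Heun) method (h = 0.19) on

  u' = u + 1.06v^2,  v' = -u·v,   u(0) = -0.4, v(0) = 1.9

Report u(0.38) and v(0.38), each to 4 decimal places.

Heun on (u,v): k1 = f(t_n, state_n); k2 = f(t_n + h, state_n + h·k1); state_{n+1} = state_n + (h/2)·(k1 + k2).
0.000000: (-0.400000, 1.900000)
  k1 = (3.426600, 0.760000)
  predictor → (0.251054, 2.044400)
  k2 = (4.681400, -0.513255)
  → (0.370260, 1.923441)
0.190000: (0.370260, 1.923441)
  k1 = (4.291862, -0.712173)
  predictor → (1.185714, 1.788128)
  k2 = (4.574959, -2.120208)
  → (1.212608, 1.654365)
(u(0.38), v(0.38)) ≈ (1.2126, 1.6544)

1.2126, 1.6544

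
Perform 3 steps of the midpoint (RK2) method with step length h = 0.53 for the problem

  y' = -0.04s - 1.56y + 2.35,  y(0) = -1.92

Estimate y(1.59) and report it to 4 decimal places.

Midpoint: k1 = f(s_n, y_n); k2 = f(s_n + h/2, y_n + (h/2)·k1); y_{n+1} = y_n + h·k2.
s=0.000000, y=-1.920000:
  k1 = f(0.000000, -1.920000) = 5.345200
  k2 = f(0.265000, -0.503522) = 3.124894
  y ← -1.920000 + 0.53·3.124894 = -0.263806
s=0.530000, y=-0.263806:
  k1 = f(0.530000, -0.263806) = 2.740337
  k2 = f(0.795000, 0.462383) = 1.596882
  y ← -0.263806 + 0.53·1.596882 = 0.582541
s=1.060000, y=0.582541:
  k1 = f(1.060000, 0.582541) = 1.398835
  k2 = f(1.325000, 0.953233) = 0.809957
  y ← 0.582541 + 0.53·0.809957 = 1.011819
y(1.59) ≈ 1.0118

1.0118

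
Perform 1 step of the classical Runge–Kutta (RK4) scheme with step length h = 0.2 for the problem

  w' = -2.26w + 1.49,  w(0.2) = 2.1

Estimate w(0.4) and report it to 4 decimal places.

1.5763

RK4: k1 = f(x_n, w_n); k2 = f(x_n + h/2, w_n + (h/2)·k1); k3 = f(x_n + h/2, w_n + (h/2)·k2); k4 = f(x_n + h, w_n + h·k3); w_{n+1} = w_n + (h/6)·(k1 + 2k2 + 2k3 + k4).
x=0.200000, w=2.100000:
  k1 = f(0.200000, 2.100000) = -3.256000
  k2 = f(0.300000, 1.774400) = -2.520144
  k3 = f(0.300000, 1.847986) = -2.686447
  k4 = f(0.400000, 1.562711) = -2.041726
  w ← 2.100000 + (0.2/6)·(k1 + 2k2 + 2k3 + k4) = 1.576303
w(0.4) ≈ 1.5763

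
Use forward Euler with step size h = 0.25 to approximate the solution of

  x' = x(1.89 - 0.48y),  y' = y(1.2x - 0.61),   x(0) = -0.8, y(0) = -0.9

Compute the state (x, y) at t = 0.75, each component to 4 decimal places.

Euler on (x,y): x_{n+1} = x_n + h·x', y_{n+1} = y_n + h·y'.
0.000000: (-0.800000, -0.900000); f=(-1.857600, 1.413000) → (-1.264400, -0.546750)
0.250000: (-1.264400, -0.546750); f=(-2.721545, 1.163090) → (-1.944786, -0.255977)
0.500000: (-1.944786, -0.255977); f=(-3.914600, 0.753532) → (-2.923436, -0.067594)
(x(0.75), y(0.75)) ≈ (-2.9234, -0.0676)

-2.9234, -0.0676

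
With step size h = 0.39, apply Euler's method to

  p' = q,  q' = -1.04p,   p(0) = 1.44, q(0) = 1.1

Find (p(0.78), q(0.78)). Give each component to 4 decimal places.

2.0702, -0.2421

Euler on (p,q): p_{n+1} = p_n + h·p', q_{n+1} = q_n + h·q'.
0.000000: (1.440000, 1.100000); f=(1.100000, -1.497600) → (1.869000, 0.515936)
0.390000: (1.869000, 0.515936); f=(0.515936, -1.943760) → (2.070215, -0.242130)
(p(0.78), q(0.78)) ≈ (2.0702, -0.2421)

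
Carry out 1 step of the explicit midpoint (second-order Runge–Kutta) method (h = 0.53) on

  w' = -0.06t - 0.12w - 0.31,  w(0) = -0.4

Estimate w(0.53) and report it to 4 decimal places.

-0.5429

Midpoint: k1 = f(t_n, w_n); k2 = f(t_n + h/2, w_n + (h/2)·k1); w_{n+1} = w_n + h·k2.
t=0.000000, w=-0.400000:
  k1 = f(0.000000, -0.400000) = -0.262000
  k2 = f(0.265000, -0.469430) = -0.269568
  w ← -0.400000 + 0.53·(-0.269568) = -0.542871
w(0.53) ≈ -0.5429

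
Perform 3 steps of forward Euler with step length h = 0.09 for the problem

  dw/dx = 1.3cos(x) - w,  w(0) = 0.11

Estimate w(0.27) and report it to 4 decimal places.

Euler: w_{n+1} = w_n + h·f(x_n, w_n).
x=0.000000, w=0.110000: f=1.190000 → w ← 0.110000 + 0.09·1.190000 = 0.217100
x=0.090000, w=0.217100: f=1.077639 → w ← 0.217100 + 0.09·1.077639 = 0.314087
x=0.180000, w=0.314087: f=0.964909 → w ← 0.314087 + 0.09·0.964909 = 0.400929
w(0.27) ≈ 0.4009

0.4009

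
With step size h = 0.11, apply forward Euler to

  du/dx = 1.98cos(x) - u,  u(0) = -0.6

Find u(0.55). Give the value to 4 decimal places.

0.5030

Euler: u_{n+1} = u_n + h·f(x_n, u_n).
x=0.000000, u=-0.600000: f=2.580000 → u ← -0.600000 + 0.11·2.580000 = -0.316200
x=0.110000, u=-0.316200: f=2.284233 → u ← -0.316200 + 0.11·2.284233 = -0.064934
x=0.220000, u=-0.064934: f=1.997211 → u ← -0.064934 + 0.11·1.997211 = 0.154759
x=0.330000, u=0.154759: f=1.718405 → u ← 0.154759 + 0.11·1.718405 = 0.343783
x=0.440000, u=0.343783: f=1.447625 → u ← 0.343783 + 0.11·1.447625 = 0.503022
u(0.55) ≈ 0.5030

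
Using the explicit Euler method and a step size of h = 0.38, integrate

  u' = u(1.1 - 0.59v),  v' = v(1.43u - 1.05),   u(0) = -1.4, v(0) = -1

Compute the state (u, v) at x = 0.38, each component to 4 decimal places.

-2.2991, 0.1598

Euler on (u,v): u_{n+1} = u_n + h·u', v_{n+1} = v_n + h·v'.
0.000000: (-1.400000, -1.000000); f=(-2.366000, 3.052000) → (-2.299080, 0.159760)
(u(0.38), v(0.38)) ≈ (-2.2991, 0.1598)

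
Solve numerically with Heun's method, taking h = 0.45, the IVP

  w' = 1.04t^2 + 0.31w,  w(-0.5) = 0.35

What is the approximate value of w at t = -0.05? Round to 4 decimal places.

Heun: k1 = f(t_n, w_n); k2 = f(t_n + h, w_n + h·k1); w_{n+1} = w_n + (h/2)·(k1 + k2).
t=-0.500000, w=0.350000:
  k1 = f(-0.500000, 0.350000) = 0.368500
  k2 = f(-0.050000, 0.515825) = 0.162506
  w ← 0.350000 + (0.45/2)·(0.368500 + 0.162506) = 0.469476
w(-0.05) ≈ 0.4695

0.4695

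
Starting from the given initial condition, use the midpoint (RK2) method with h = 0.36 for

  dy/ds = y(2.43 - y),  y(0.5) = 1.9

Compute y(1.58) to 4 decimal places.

Midpoint: k1 = f(s_n, y_n); k2 = f(s_n + h/2, y_n + (h/2)·k1); y_{n+1} = y_n + h·k2.
s=0.500000, y=1.900000:
  k1 = f(0.500000, 1.900000) = 1.007000
  k2 = f(0.680000, 2.081260) = 0.725819
  y ← 1.900000 + 0.36·0.725819 = 2.161295
s=0.860000, y=2.161295:
  k1 = f(0.860000, 2.161295) = 0.580751
  k2 = f(1.040000, 2.265830) = 0.371981
  y ← 2.161295 + 0.36·0.371981 = 2.295208
s=1.220000, y=2.295208:
  k1 = f(1.220000, 2.295208) = 0.309376
  k2 = f(1.400000, 2.350896) = 0.185966
  y ← 2.295208 + 0.36·0.185966 = 2.362156
y(1.58) ≈ 2.3622

2.3622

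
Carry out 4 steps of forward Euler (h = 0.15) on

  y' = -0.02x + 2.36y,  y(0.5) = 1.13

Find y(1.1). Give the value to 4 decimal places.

3.7846

Euler: y_{n+1} = y_n + h·f(x_n, y_n).
x=0.500000, y=1.130000: f=2.656800 → y ← 1.130000 + 0.15·2.656800 = 1.528520
x=0.650000, y=1.528520: f=3.594307 → y ← 1.528520 + 0.15·3.594307 = 2.067666
x=0.800000, y=2.067666: f=4.863692 → y ← 2.067666 + 0.15·4.863692 = 2.797220
x=0.950000, y=2.797220: f=6.582439 → y ← 2.797220 + 0.15·6.582439 = 3.784586
y(1.1) ≈ 3.7846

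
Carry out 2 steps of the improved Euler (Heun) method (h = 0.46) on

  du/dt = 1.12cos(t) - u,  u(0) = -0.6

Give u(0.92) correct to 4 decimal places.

0.2694

Heun: k1 = f(t_n, u_n); k2 = f(t_n + h, u_n + h·k1); u_{n+1} = u_n + (h/2)·(k1 + k2).
t=0.000000, u=-0.600000:
  k1 = f(0.000000, -0.600000) = 1.720000
  k2 = f(0.460000, 0.191200) = 0.812379
  u ← -0.600000 + (0.46/2)·(1.720000 + 0.812379) = -0.017553
t=0.460000, u=-0.017553:
  k1 = f(0.460000, -0.017553) = 1.021132
  k2 = f(0.920000, 0.452168) = 0.226351
  u ← -0.017553 + (0.46/2)·(1.021132 + 0.226351) = 0.269368
u(0.92) ≈ 0.2694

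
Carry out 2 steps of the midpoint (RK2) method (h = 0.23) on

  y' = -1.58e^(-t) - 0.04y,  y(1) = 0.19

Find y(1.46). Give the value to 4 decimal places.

-0.0251

Midpoint: k1 = f(t_n, y_n); k2 = f(t_n + h/2, y_n + (h/2)·k1); y_{n+1} = y_n + h·k2.
t=1.000000, y=0.190000:
  k1 = f(1.000000, 0.190000) = -0.588850
  k2 = f(1.115000, 0.122282) = -0.522997
  y ← 0.190000 + 0.23·(-0.522997) = 0.069711
t=1.230000, y=0.069711:
  k1 = f(1.230000, 0.069711) = -0.464611
  k2 = f(1.345000, 0.016280) = -0.412304
  y ← 0.069711 + 0.23·(-0.412304) = -0.025119
y(1.46) ≈ -0.0251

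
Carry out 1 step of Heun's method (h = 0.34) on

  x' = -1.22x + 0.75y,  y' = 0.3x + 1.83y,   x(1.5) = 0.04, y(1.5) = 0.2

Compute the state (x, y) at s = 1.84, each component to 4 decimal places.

0.0837, 0.3703

Heun on (x,y): k1 = f(s_n, state_n); k2 = f(s_n + h, state_n + h·k1); state_{n+1} = state_n + (h/2)·(k1 + k2).
1.500000: (0.040000, 0.200000)
  k1 = (0.101200, 0.378000)
  predictor → (0.074408, 0.328520)
  k2 = (0.155612, 0.623514)
  → (0.083658, 0.370257)
(x(1.84), y(1.84)) ≈ (0.0837, 0.3703)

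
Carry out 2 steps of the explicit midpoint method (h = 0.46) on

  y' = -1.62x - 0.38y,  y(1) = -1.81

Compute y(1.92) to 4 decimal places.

-3.1585

Midpoint: k1 = f(x_n, y_n); k2 = f(x_n + h/2, y_n + (h/2)·k1); y_{n+1} = y_n + h·k2.
x=1.000000, y=-1.810000:
  k1 = f(1.000000, -1.810000) = -0.932200
  k2 = f(1.230000, -2.024406) = -1.223326
  y ← -1.810000 + 0.46·(-1.223326) = -2.372730
x=1.460000, y=-2.372730:
  k1 = f(1.460000, -2.372730) = -1.463563
  k2 = f(1.690000, -2.709349) = -1.708247
  y ← -2.372730 + 0.46·(-1.708247) = -3.158524
y(1.92) ≈ -3.1585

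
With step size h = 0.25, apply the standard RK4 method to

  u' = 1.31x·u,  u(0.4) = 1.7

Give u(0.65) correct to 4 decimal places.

RK4: k1 = f(x_n, u_n); k2 = f(x_n + h/2, u_n + (h/2)·k1); k3 = f(x_n + h/2, u_n + (h/2)·k2); k4 = f(x_n + h, u_n + h·k3); u_{n+1} = u_n + (h/6)·(k1 + 2k2 + 2k3 + k4).
x=0.400000, u=1.700000:
  k1 = f(0.400000, 1.700000) = 0.890800
  k2 = f(0.525000, 1.811350) = 1.245756
  k3 = f(0.525000, 1.855719) = 1.276271
  k4 = f(0.650000, 2.019068) = 1.719236
  u ← 1.700000 + (0.25/6)·(k1 + 2k2 + 2k3 + k4) = 2.018920
u(0.65) ≈ 2.0189

2.0189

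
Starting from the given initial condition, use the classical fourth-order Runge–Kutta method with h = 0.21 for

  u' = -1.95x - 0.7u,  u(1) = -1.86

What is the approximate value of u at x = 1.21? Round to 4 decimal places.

-2.0275

RK4: k1 = f(x_n, u_n); k2 = f(x_n + h/2, u_n + (h/2)·k1); k3 = f(x_n + h/2, u_n + (h/2)·k2); k4 = f(x_n + h, u_n + h·k3); u_{n+1} = u_n + (h/6)·(k1 + 2k2 + 2k3 + k4).
x=1.000000, u=-1.860000:
  k1 = f(1.000000, -1.860000) = -0.648000
  k2 = f(1.105000, -1.928040) = -0.805122
  k3 = f(1.105000, -1.944538) = -0.793574
  k4 = f(1.210000, -2.026650) = -0.940845
  u ← -1.860000 + (0.21/6)·(k1 + 2k2 + 2k3 + k4) = -2.027518
u(1.21) ≈ -2.0275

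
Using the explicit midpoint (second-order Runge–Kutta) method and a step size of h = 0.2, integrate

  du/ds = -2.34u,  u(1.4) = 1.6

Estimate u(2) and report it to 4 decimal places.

Midpoint: k1 = f(s_n, u_n); k2 = f(s_n + h/2, u_n + (h/2)·k1); u_{n+1} = u_n + h·k2.
s=1.400000, u=1.600000:
  k1 = f(1.400000, 1.600000) = -3.744000
  k2 = f(1.500000, 1.225600) = -2.867904
  u ← 1.600000 + 0.2·(-2.867904) = 1.026419
s=1.600000, u=1.026419:
  k1 = f(1.600000, 1.026419) = -2.401821
  k2 = f(1.700000, 0.786237) = -1.839795
  u ← 1.026419 + 0.2·(-1.839795) = 0.658460
s=1.800000, u=0.658460:
  k1 = f(1.800000, 0.658460) = -1.540797
  k2 = f(1.900000, 0.504381) = -1.180250
  u ← 0.658460 + 0.2·(-1.180250) = 0.422410
u(2) ≈ 0.4224

0.4224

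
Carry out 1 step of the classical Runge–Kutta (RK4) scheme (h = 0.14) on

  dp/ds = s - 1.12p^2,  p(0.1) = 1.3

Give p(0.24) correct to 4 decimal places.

1.1004

RK4: k1 = f(s_n, p_n); k2 = f(s_n + h/2, p_n + (h/2)·k1); k3 = f(s_n + h/2, p_n + (h/2)·k2); k4 = f(s_n + h, p_n + h·k3); p_{n+1} = p_n + (h/6)·(k1 + 2k2 + 2k3 + k4).
s=0.100000, p=1.300000:
  k1 = f(0.100000, 1.300000) = -1.792800
  k2 = f(0.170000, 1.174504) = -1.374995
  k3 = f(0.170000, 1.203750) = -1.452897
  k4 = f(0.240000, 1.096594) = -1.106822
  p ← 1.300000 + (0.14/6)·(k1 + 2k2 + 2k3 + k4) = 1.100374
p(0.24) ≈ 1.1004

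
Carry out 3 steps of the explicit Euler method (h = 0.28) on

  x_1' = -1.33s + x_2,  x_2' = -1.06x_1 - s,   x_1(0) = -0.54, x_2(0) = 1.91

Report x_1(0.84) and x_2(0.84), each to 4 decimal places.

0.8198, 1.6971

Euler on (x_1,x_2): x_1_{n+1} = x_1_n + h·x_1', x_2_{n+1} = x_2_n + h·x_2'.
0.000000: (-0.540000, 1.910000); f=(1.910000, 0.572400) → (-0.005200, 2.070272)
0.280000: (-0.005200, 2.070272); f=(1.697872, -0.274488) → (0.470204, 1.993415)
0.560000: (0.470204, 1.993415); f=(1.248615, -1.058416) → (0.819816, 1.697059)
(x_1(0.84), x_2(0.84)) ≈ (0.8198, 1.6971)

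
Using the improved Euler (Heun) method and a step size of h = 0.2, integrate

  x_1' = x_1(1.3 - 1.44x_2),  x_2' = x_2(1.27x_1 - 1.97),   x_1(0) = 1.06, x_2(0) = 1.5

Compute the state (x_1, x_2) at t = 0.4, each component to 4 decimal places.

Heun on (x_1,x_2): k1 = f(t_n, state_n); k2 = f(t_n + h, state_n + h·k1); state_{n+1} = state_n + (h/2)·(k1 + k2).
0.000000: (1.060000, 1.500000)
  k1 = (-0.911600, -0.935700)
  predictor → (0.877680, 1.312860)
  k2 = (-0.518286, -1.122950)
  → (0.917011, 1.294135)
0.200000: (0.917011, 1.294135)
  k1 = (-0.516786, -1.042291)
  predictor → (0.813654, 1.085677)
  k2 = (-0.214296, -1.016909)
  → (0.843903, 1.088215)
(x_1(0.4), x_2(0.4)) ≈ (0.8439, 1.0882)

0.8439, 1.0882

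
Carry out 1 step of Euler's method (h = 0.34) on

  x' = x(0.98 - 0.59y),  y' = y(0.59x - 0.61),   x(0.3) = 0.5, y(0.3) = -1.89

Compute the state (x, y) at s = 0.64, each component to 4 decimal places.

Euler on (x,y): x_{n+1} = x_n + h·x', y_{n+1} = y_n + h·y'.
0.300000: (0.500000, -1.890000); f=(1.047550, 0.595350) → (0.856167, -1.687581)
(x(0.64), y(0.64)) ≈ (0.8562, -1.6876)

0.8562, -1.6876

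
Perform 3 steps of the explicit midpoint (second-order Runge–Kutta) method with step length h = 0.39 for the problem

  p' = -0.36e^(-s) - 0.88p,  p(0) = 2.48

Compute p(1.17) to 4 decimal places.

Midpoint: k1 = f(s_n, p_n); k2 = f(s_n + h/2, p_n + (h/2)·k1); p_{n+1} = p_n + h·k2.
s=0.000000, p=2.480000:
  k1 = f(0.000000, 2.480000) = -2.542400
  k2 = f(0.195000, 1.984232) = -2.042345
  p ← 2.480000 + 0.39·(-2.042345) = 1.683486
s=0.390000, p=1.683486:
  k1 = f(0.390000, 1.683486) = -1.725208
  k2 = f(0.585000, 1.347070) = -1.385980
  p ← 1.683486 + 0.39·(-1.385980) = 1.142953
s=0.780000, p=1.142953:
  k1 = f(0.780000, 1.142953) = -1.170825
  k2 = f(0.975000, 0.914643) = -0.940675
  p ← 1.142953 + 0.39·(-0.940675) = 0.776090
p(1.17) ≈ 0.7761

0.7761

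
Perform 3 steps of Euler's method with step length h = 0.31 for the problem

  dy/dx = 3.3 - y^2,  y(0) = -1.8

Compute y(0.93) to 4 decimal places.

-1.6600

Euler: y_{n+1} = y_n + h·f(x_n, y_n).
x=0.000000, y=-1.800000: f=0.060000 → y ← -1.800000 + 0.31·0.060000 = -1.781400
x=0.310000, y=-1.781400: f=0.126614 → y ← -1.781400 + 0.31·0.126614 = -1.742150
x=0.620000, y=-1.742150: f=0.264915 → y ← -1.742150 + 0.31·0.264915 = -1.660026
y(0.93) ≈ -1.6600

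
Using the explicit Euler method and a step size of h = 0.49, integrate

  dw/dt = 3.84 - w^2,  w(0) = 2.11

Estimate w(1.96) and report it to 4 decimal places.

2.0665

Euler: w_{n+1} = w_n + h·f(t_n, w_n).
t=0.000000, w=2.110000: f=-0.612100 → w ← 2.110000 + 0.49·(-0.612100) = 1.810071
t=0.490000, w=1.810071: f=0.563643 → w ← 1.810071 + 0.49·0.563643 = 2.086256
t=0.980000, w=2.086256: f=-0.512464 → w ← 2.086256 + 0.49·(-0.512464) = 1.835149
t=1.470000, w=1.835149: f=0.472230 → w ← 1.835149 + 0.49·0.472230 = 2.066541
w(1.96) ≈ 2.0665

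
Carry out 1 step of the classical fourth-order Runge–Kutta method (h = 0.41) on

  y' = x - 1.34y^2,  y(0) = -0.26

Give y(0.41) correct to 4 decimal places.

-0.2108

RK4: k1 = f(x_n, y_n); k2 = f(x_n + h/2, y_n + (h/2)·k1); k3 = f(x_n + h/2, y_n + (h/2)·k2); k4 = f(x_n + h, y_n + h·k3); y_{n+1} = y_n + (h/6)·(k1 + 2k2 + 2k3 + k4).
x=0.000000, y=-0.260000:
  k1 = f(0.000000, -0.260000) = -0.090584
  k2 = f(0.205000, -0.278570) = 0.101015
  k3 = f(0.205000, -0.239292) = 0.128271
  k4 = f(0.410000, -0.207409) = 0.352355
  y ← -0.260000 + (0.41/6)·(k1 + 2k2 + 2k3 + k4) = -0.210777
y(0.41) ≈ -0.2108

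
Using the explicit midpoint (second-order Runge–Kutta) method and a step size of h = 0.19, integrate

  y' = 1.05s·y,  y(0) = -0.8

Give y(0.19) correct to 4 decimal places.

Midpoint: k1 = f(s_n, y_n); k2 = f(s_n + h/2, y_n + (h/2)·k1); y_{n+1} = y_n + h·k2.
s=0.000000, y=-0.800000:
  k1 = f(0.000000, -0.800000) = 0.000000
  k2 = f(0.095000, -0.800000) = -0.079800
  y ← -0.800000 + 0.19·(-0.079800) = -0.815162
y(0.19) ≈ -0.8152

-0.8152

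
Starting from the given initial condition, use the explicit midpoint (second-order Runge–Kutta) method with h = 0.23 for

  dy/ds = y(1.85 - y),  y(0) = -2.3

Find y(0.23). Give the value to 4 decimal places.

Midpoint: k1 = f(s_n, y_n); k2 = f(s_n + h/2, y_n + (h/2)·k1); y_{n+1} = y_n + h·k2.
s=0.000000, y=-2.300000:
  k1 = f(0.000000, -2.300000) = -9.545000
  k2 = f(0.115000, -3.397675) = -17.829894
  y ← -2.300000 + 0.23·(-17.829894) = -6.400876
y(0.23) ≈ -6.4009

-6.4009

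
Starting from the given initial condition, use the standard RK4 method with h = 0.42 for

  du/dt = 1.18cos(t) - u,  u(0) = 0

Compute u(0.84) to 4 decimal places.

0.5782

RK4: k1 = f(t_n, u_n); k2 = f(t_n + h/2, u_n + (h/2)·k1); k3 = f(t_n + h/2, u_n + (h/2)·k2); k4 = f(t_n + h, u_n + h·k3); u_{n+1} = u_n + (h/6)·(k1 + 2k2 + 2k3 + k4).
t=0.000000, u=0.000000:
  k1 = f(0.000000, 0.000000) = 1.180000
  k2 = f(0.210000, 0.247800) = 0.906276
  k3 = f(0.210000, 0.190318) = 0.963758
  k4 = f(0.420000, 0.404779) = 0.672666
  u ← 0.000000 + (0.42/6)·(k1 + 2k2 + 2k3 + k4) = 0.391492
t=0.420000, u=0.391492:
  k1 = f(0.420000, 0.391492) = 0.685953
  k2 = f(0.630000, 0.535542) = 0.417931
  k3 = f(0.630000, 0.479257) = 0.474215
  k4 = f(0.840000, 0.590662) = 0.196944
  u ← 0.391492 + (0.42/6)·(k1 + 2k2 + 2k3 + k4) = 0.578195
u(0.84) ≈ 0.5782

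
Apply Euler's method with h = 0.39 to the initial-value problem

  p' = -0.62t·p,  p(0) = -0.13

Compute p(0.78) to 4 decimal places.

Euler: p_{n+1} = p_n + h·f(t_n, p_n).
t=0.000000, p=-0.130000: f=0.000000 → p ← -0.130000 + 0.39·0.000000 = -0.130000
t=0.390000, p=-0.130000: f=0.031434 → p ← -0.130000 + 0.39·0.031434 = -0.117741
p(0.78) ≈ -0.1177

-0.1177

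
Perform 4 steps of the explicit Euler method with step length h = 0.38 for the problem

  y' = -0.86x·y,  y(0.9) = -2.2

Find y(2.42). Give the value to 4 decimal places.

Euler: y_{n+1} = y_n + h·f(x_n, y_n).
x=0.900000, y=-2.200000: f=1.702800 → y ← -2.200000 + 0.38·1.702800 = -1.552936
x=1.280000, y=-1.552936: f=1.709472 → y ← -1.552936 + 0.38·1.709472 = -0.903337
x=1.660000, y=-0.903337: f=1.289603 → y ← -0.903337 + 0.38·1.289603 = -0.413287
x=2.040000, y=-0.413287: f=0.725071 → y ← -0.413287 + 0.38·0.725071 = -0.137760
y(2.42) ≈ -0.1378

-0.1378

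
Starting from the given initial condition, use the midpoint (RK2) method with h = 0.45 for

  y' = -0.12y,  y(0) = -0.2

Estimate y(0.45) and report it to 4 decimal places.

Midpoint: k1 = f(s_n, y_n); k2 = f(s_n + h/2, y_n + (h/2)·k1); y_{n+1} = y_n + h·k2.
s=0.000000, y=-0.200000:
  k1 = f(0.000000, -0.200000) = 0.024000
  k2 = f(0.225000, -0.194600) = 0.023352
  y ← -0.200000 + 0.45·0.023352 = -0.189492
y(0.45) ≈ -0.1895

-0.1895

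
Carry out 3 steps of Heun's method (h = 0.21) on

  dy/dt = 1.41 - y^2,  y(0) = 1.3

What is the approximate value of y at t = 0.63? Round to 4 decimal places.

1.2142

Heun: k1 = f(t_n, y_n); k2 = f(t_n + h, y_n + h·k1); y_{n+1} = y_n + (h/2)·(k1 + k2).
t=0.000000, y=1.300000:
  k1 = f(0.000000, 1.300000) = -0.280000
  k2 = f(0.210000, 1.241200) = -0.130577
  y ← 1.300000 + (0.21/2)·(-0.280000 + (-0.130577)) = 1.256889
t=0.210000, y=1.256889:
  k1 = f(0.210000, 1.256889) = -0.169771
  k2 = f(0.420000, 1.221237) = -0.081421
  y ← 1.256889 + (0.21/2)·(-0.169771 + (-0.081421)) = 1.230514
t=0.420000, y=1.230514:
  k1 = f(0.420000, 1.230514) = -0.104165
  k2 = f(0.630000, 1.208640) = -0.050809
  y ← 1.230514 + (0.21/2)·(-0.104165 + (-0.050809)) = 1.214242
y(0.63) ≈ 1.2142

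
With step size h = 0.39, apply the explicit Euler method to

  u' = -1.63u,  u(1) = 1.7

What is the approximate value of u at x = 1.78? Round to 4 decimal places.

Euler: u_{n+1} = u_n + h·f(x_n, u_n).
x=1.000000, u=1.700000: f=-2.771000 → u ← 1.700000 + 0.39·(-2.771000) = 0.619310
x=1.390000, u=0.619310: f=-1.009475 → u ← 0.619310 + 0.39·(-1.009475) = 0.225615
u(1.78) ≈ 0.2256

0.2256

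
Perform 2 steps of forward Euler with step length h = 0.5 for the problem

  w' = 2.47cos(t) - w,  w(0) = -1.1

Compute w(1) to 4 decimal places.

Euler: w_{n+1} = w_n + h·f(t_n, w_n).
t=0.000000, w=-1.100000: f=3.570000 → w ← -1.100000 + 0.5·3.570000 = 0.685000
t=0.500000, w=0.685000: f=1.482629 → w ← 0.685000 + 0.5·1.482629 = 1.426314
w(1) ≈ 1.4263

1.4263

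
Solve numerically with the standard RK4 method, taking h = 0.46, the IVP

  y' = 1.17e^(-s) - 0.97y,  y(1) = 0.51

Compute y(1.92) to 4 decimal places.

RK4: k1 = f(s_n, y_n); k2 = f(s_n + h/2, y_n + (h/2)·k1); k3 = f(s_n + h/2, y_n + (h/2)·k2); k4 = f(s_n + h, y_n + h·k3); y_{n+1} = y_n + (h/6)·(k1 + 2k2 + 2k3 + k4).
s=1.000000, y=0.510000:
  k1 = f(1.000000, 0.510000) = -0.064281
  k2 = f(1.230000, 0.495215) = -0.138377
  k3 = f(1.230000, 0.478173) = -0.121846
  k4 = f(1.460000, 0.453951) = -0.168616
  y ← 0.510000 + (0.46/6)·(k1 + 2k2 + 2k3 + k4) = 0.452244
s=1.460000, y=0.452244:
  k1 = f(1.460000, 0.452244) = -0.166960
  k2 = f(1.690000, 0.413843) = -0.185540
  k3 = f(1.690000, 0.409570) = -0.181395
  k4 = f(1.920000, 0.368802) = -0.186208
  y ← 0.452244 + (0.46/6)·(k1 + 2k2 + 2k3 + k4) = 0.368904
y(1.92) ≈ 0.3689

0.3689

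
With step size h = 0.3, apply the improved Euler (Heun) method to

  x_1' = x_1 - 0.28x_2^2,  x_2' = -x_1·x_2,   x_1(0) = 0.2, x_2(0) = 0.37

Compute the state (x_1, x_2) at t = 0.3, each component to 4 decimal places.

Heun on (x_1,x_2): k1 = f(t_n, state_n); k2 = f(t_n + h, state_n + h·k1); state_{n+1} = state_n + (h/2)·(k1 + k2).
0.000000: (0.200000, 0.370000)
  k1 = (0.161668, -0.074000)
  predictor → (0.248500, 0.347800)
  k2 = (0.214630, -0.086428)
  → (0.256445, 0.345936)
(x_1(0.3), x_2(0.3)) ≈ (0.2564, 0.3459)

0.2564, 0.3459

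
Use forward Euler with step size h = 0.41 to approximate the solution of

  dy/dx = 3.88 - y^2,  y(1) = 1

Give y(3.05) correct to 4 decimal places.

Euler: y_{n+1} = y_n + h·f(x_n, y_n).
x=1.000000, y=1.000000: f=2.880000 → y ← 1.000000 + 0.41·2.880000 = 2.180800
x=1.410000, y=2.180800: f=-0.875889 → y ← 2.180800 + 0.41·(-0.875889) = 1.821686
x=1.820000, y=1.821686: f=0.561461 → y ← 1.821686 + 0.41·0.561461 = 2.051885
x=2.230000, y=2.051885: f=-0.330231 → y ← 2.051885 + 0.41·(-0.330231) = 1.916490
x=2.640000, y=1.916490: f=0.207066 → y ← 1.916490 + 0.41·0.207066 = 2.001387
y(3.05) ≈ 2.0014

2.0014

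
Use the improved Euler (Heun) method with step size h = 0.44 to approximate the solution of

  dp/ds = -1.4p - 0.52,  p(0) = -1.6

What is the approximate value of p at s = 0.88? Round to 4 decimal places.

Heun: k1 = f(s_n, p_n); k2 = f(s_n + h, p_n + h·k1); p_{n+1} = p_n + (h/2)·(k1 + k2).
s=0.000000, p=-1.600000:
  k1 = f(0.000000, -1.600000) = 1.720000
  k2 = f(0.440000, -0.843200) = 0.660480
  p ← -1.600000 + (0.44/2)·(1.720000 + 0.660480) = -1.076294
s=0.440000, p=-1.076294:
  k1 = f(0.440000, -1.076294) = 0.986812
  k2 = f(0.880000, -0.642097) = 0.378936
  p ← -1.076294 + (0.44/2)·(0.986812 + 0.378936) = -0.775830
p(0.88) ≈ -0.7758

-0.7758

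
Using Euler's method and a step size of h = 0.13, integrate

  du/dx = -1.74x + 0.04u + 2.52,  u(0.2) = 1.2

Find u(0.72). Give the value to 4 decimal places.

2.1864

Euler: u_{n+1} = u_n + h·f(x_n, u_n).
x=0.200000, u=1.200000: f=2.220000 → u ← 1.200000 + 0.13·2.220000 = 1.488600
x=0.330000, u=1.488600: f=2.005344 → u ← 1.488600 + 0.13·2.005344 = 1.749295
x=0.460000, u=1.749295: f=1.789572 → u ← 1.749295 + 0.13·1.789572 = 1.981939
x=0.590000, u=1.981939: f=1.572678 → u ← 1.981939 + 0.13·1.572678 = 2.186387
u(0.72) ≈ 2.1864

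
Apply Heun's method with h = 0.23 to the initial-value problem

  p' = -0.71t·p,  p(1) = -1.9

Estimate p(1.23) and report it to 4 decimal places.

-1.5852

Heun: k1 = f(t_n, p_n); k2 = f(t_n + h, p_n + h·k1); p_{n+1} = p_n + (h/2)·(k1 + k2).
t=1.000000, p=-1.900000:
  k1 = f(1.000000, -1.900000) = 1.349000
  k2 = f(1.230000, -1.589730) = 1.388311
  p ← -1.900000 + (0.23/2)·(1.349000 + 1.388311) = -1.585209
p(1.23) ≈ -1.5852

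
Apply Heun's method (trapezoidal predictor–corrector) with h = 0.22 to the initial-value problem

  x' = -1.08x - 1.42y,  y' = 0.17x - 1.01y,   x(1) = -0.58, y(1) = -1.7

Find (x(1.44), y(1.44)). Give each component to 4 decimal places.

Heun on (x,y): k1 = f(s_n, state_n); k2 = f(s_n + h, state_n + h·k1); state_{n+1} = state_n + (h/2)·(k1 + k2).
1.000000: (-0.580000, -1.700000)
  k1 = (3.040400, 1.618400)
  predictor → (0.088888, -1.343952)
  k2 = (1.812413, 1.372502)
  → (-0.046191, -1.371001)
1.220000: (-0.046191, -1.371001)
  k1 = (1.996707, 1.376858)
  predictor → (0.393085, -1.068092)
  k2 = (1.092159, 1.145597)
  → (0.293585, -1.093531)
(x(1.44), y(1.44)) ≈ (0.2936, -1.0935)

0.2936, -1.0935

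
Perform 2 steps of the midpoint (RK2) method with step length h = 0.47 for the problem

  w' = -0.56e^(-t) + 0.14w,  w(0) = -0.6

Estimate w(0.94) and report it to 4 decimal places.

-1.0513

Midpoint: k1 = f(t_n, w_n); k2 = f(t_n + h/2, w_n + (h/2)·k1); w_{n+1} = w_n + h·k2.
t=0.000000, w=-0.600000:
  k1 = f(0.000000, -0.600000) = -0.644000
  k2 = f(0.235000, -0.751340) = -0.547907
  w ← -0.600000 + 0.47·(-0.547907) = -0.857516
t=0.470000, w=-0.857516:
  k1 = f(0.470000, -0.857516) = -0.470054
  k2 = f(0.705000, -0.967979) = -0.412218
  w ← -0.857516 + 0.47·(-0.412218) = -1.051259
w(0.94) ≈ -1.0513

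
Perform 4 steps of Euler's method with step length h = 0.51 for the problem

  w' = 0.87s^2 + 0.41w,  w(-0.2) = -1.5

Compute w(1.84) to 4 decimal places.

-1.9665

Euler: w_{n+1} = w_n + h·f(s_n, w_n).
s=-0.200000, w=-1.500000: f=-0.580200 → w ← -1.500000 + 0.51·(-0.580200) = -1.795902
s=0.310000, w=-1.795902: f=-0.652713 → w ← -1.795902 + 0.51·(-0.652713) = -2.128786
s=0.820000, w=-2.128786: f=-0.287814 → w ← -2.128786 + 0.51·(-0.287814) = -2.275571
s=1.330000, w=-2.275571: f=0.605959 → w ← -2.275571 + 0.51·0.605959 = -1.966532
w(1.84) ≈ -1.9665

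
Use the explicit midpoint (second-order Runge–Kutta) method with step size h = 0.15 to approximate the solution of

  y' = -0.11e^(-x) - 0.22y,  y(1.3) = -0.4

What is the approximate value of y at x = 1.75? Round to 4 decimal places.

-0.3726

Midpoint: k1 = f(x_n, y_n); k2 = f(x_n + h/2, y_n + (h/2)·k1); y_{n+1} = y_n + h·k2.
x=1.300000, y=-0.400000:
  k1 = f(1.300000, -0.400000) = 0.058022
  k2 = f(1.375000, -0.395648) = 0.059230
  y ← -0.400000 + 0.15·0.059230 = -0.391115
x=1.450000, y=-0.391115:
  k1 = f(1.450000, -0.391115) = 0.060243
  k2 = f(1.525000, -0.386597) = 0.061113
  y ← -0.391115 + 0.15·0.061113 = -0.381948
x=1.600000, y=-0.381948:
  k1 = f(1.600000, -0.381948) = 0.061820
  k2 = f(1.675000, -0.377312) = 0.062405
  y ← -0.381948 + 0.15·0.062405 = -0.372588
y(1.75) ≈ -0.3726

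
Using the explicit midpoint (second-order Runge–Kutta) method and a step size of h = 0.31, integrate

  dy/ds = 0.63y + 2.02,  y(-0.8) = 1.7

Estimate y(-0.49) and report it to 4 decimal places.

2.7518

Midpoint: k1 = f(s_n, y_n); k2 = f(s_n + h/2, y_n + (h/2)·k1); y_{n+1} = y_n + h·k2.
s=-0.800000, y=1.700000:
  k1 = f(-0.800000, 1.700000) = 3.091000
  k2 = f(-0.645000, 2.179105) = 3.392836
  y ← 1.700000 + 0.31·3.392836 = 2.751779
y(-0.49) ≈ 2.7518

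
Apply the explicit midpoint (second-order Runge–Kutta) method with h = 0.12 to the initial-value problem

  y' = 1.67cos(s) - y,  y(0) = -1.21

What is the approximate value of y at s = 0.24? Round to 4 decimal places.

Midpoint: k1 = f(s_n, y_n); k2 = f(s_n + h/2, y_n + (h/2)·k1); y_{n+1} = y_n + h·k2.
s=0.000000, y=-1.210000:
  k1 = f(0.000000, -1.210000) = 2.880000
  k2 = f(0.060000, -1.037200) = 2.704195
  y ← -1.210000 + 0.12·2.704195 = -0.885497
s=0.120000, y=-0.885497:
  k1 = f(0.120000, -0.885497) = 2.543487
  k2 = f(0.180000, -0.732887) = 2.375906
  y ← -0.885497 + 0.12·2.375906 = -0.600388
y(0.24) ≈ -0.6004

-0.6004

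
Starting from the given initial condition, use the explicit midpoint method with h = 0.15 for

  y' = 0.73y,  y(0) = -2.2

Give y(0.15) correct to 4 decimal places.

-2.4541

Midpoint: k1 = f(s_n, y_n); k2 = f(s_n + h/2, y_n + (h/2)·k1); y_{n+1} = y_n + h·k2.
s=0.000000, y=-2.200000:
  k1 = f(0.000000, -2.200000) = -1.606000
  k2 = f(0.075000, -2.320450) = -1.693928
  y ← -2.200000 + 0.15·(-1.693928) = -2.454089
y(0.15) ≈ -2.4541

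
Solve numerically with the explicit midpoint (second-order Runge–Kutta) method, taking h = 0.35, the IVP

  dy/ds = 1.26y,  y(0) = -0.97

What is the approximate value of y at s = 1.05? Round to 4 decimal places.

Midpoint: k1 = f(s_n, y_n); k2 = f(s_n + h/2, y_n + (h/2)·k1); y_{n+1} = y_n + h·k2.
s=0.000000, y=-0.970000:
  k1 = f(0.000000, -0.970000) = -1.222200
  k2 = f(0.175000, -1.183885) = -1.491695
  y ← -0.970000 + 0.35·(-1.491695) = -1.492093
s=0.350000, y=-1.492093:
  k1 = f(0.350000, -1.492093) = -1.880038
  k2 = f(0.525000, -1.821100) = -2.294586
  y ← -1.492093 + 0.35·(-2.294586) = -2.295198
s=0.700000, y=-2.295198:
  k1 = f(0.700000, -2.295198) = -2.891950
  k2 = f(0.875000, -2.801290) = -3.529625
  y ← -2.295198 + 0.35·(-3.529625) = -3.530567
y(1.05) ≈ -3.5306

-3.5306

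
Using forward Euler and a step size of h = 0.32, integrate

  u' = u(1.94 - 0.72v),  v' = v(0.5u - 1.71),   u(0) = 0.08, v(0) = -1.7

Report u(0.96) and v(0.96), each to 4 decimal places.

Euler on (u,v): u_{n+1} = u_n + h·u', v_{n+1} = v_n + h·v'.
0.000000: (0.080000, -1.700000); f=(0.253120, 2.839000) → (0.160998, -0.791520)
0.320000: (0.160998, -0.791520); f=(0.404089, 1.289782) → (0.290307, -0.378790)
0.640000: (0.290307, -0.378790); f=(0.642370, 0.592748) → (0.495865, -0.189110)
(u(0.96), v(0.96)) ≈ (0.4959, -0.1891)

0.4959, -0.1891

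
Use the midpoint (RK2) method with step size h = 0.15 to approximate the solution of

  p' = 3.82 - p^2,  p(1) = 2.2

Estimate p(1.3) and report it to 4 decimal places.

Midpoint: k1 = f(s_n, p_n); k2 = f(s_n + h/2, p_n + (h/2)·k1); p_{n+1} = p_n + h·k2.
s=1.000000, p=2.200000:
  k1 = f(1.000000, 2.200000) = -1.020000
  k2 = f(1.075000, 2.123500) = -0.689252
  p ← 2.200000 + 0.15·(-0.689252) = 2.096612
s=1.150000, p=2.096612:
  k1 = f(1.150000, 2.096612) = -0.575783
  k2 = f(1.225000, 2.053428) = -0.396568
  p ← 2.096612 + 0.15·(-0.396568) = 2.037127
p(1.3) ≈ 2.0371

2.0371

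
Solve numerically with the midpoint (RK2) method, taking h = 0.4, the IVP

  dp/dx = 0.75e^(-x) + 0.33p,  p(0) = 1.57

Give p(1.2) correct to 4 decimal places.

Midpoint: k1 = f(x_n, p_n); k2 = f(x_n + h/2, p_n + (h/2)·k1); p_{n+1} = p_n + h·k2.
x=0.000000, p=1.570000:
  k1 = f(0.000000, 1.570000) = 1.268100
  k2 = f(0.200000, 1.823620) = 1.215843
  p ← 1.570000 + 0.4·1.215843 = 2.056337
x=0.400000, p=2.056337:
  k1 = f(0.400000, 2.056337) = 1.181331
  k2 = f(0.600000, 2.292603) = 1.168168
  p ← 2.056337 + 0.4·1.168168 = 2.523604
x=0.800000, p=2.523604:
  k1 = f(0.800000, 2.523604) = 1.169786
  k2 = f(1.000000, 2.757561) = 1.185905
  p ← 2.523604 + 0.4·1.185905 = 2.997966
p(1.2) ≈ 2.9980

2.9980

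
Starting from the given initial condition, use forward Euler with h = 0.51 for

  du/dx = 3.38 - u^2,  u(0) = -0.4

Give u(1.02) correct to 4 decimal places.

Euler: u_{n+1} = u_n + h·f(x_n, u_n).
x=0.000000, u=-0.400000: f=3.220000 → u ← -0.400000 + 0.51·3.220000 = 1.242200
x=0.510000, u=1.242200: f=1.836939 → u ← 1.242200 + 0.51·1.836939 = 2.179039
u(1.02) ≈ 2.1790

2.1790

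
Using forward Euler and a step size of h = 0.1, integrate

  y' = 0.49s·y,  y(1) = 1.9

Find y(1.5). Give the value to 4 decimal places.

2.5280

Euler: y_{n+1} = y_n + h·f(s_n, y_n).
s=1.000000, y=1.900000: f=0.931000 → y ← 1.900000 + 0.1·0.931000 = 1.993100
s=1.100000, y=1.993100: f=1.074281 → y ← 1.993100 + 0.1·1.074281 = 2.100528
s=1.200000, y=2.100528: f=1.235111 → y ← 2.100528 + 0.1·1.235111 = 2.224039
s=1.300000, y=2.224039: f=1.416713 → y ← 2.224039 + 0.1·1.416713 = 2.365710
s=1.400000, y=2.365710: f=1.622877 → y ← 2.365710 + 0.1·1.622877 = 2.527998
y(1.5) ≈ 2.5280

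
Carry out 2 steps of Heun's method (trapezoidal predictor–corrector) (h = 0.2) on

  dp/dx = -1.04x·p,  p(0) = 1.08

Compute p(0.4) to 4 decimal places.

Heun: k1 = f(x_n, p_n); k2 = f(x_n + h, p_n + h·k1); p_{n+1} = p_n + (h/2)·(k1 + k2).
x=0.000000, p=1.080000:
  k1 = f(0.000000, 1.080000) = 0.000000
  k2 = f(0.200000, 1.080000) = -0.224640
  p ← 1.080000 + (0.2/2)·(0.000000 + (-0.224640)) = 1.057536
x=0.200000, p=1.057536:
  k1 = f(0.200000, 1.057536) = -0.219967
  k2 = f(0.400000, 1.013543) = -0.421634
  p ← 1.057536 + (0.2/2)·(-0.219967 + (-0.421634)) = 0.993376
p(0.4) ≈ 0.9934

0.9934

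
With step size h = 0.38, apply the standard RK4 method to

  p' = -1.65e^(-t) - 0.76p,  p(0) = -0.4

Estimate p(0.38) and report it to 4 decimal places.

RK4: k1 = f(t_n, p_n); k2 = f(t_n + h/2, p_n + (h/2)·k1); k3 = f(t_n + h/2, p_n + (h/2)·k2); k4 = f(t_n + h, p_n + h·k3); p_{n+1} = p_n + (h/6)·(k1 + 2k2 + 2k3 + k4).
t=0.000000, p=-0.400000:
  k1 = f(0.000000, -0.400000) = -1.346000
  k2 = f(0.190000, -0.655740) = -0.866120
  k3 = f(0.190000, -0.564563) = -0.935415
  k4 = f(0.380000, -0.755458) = -0.554224
  p ← -0.400000 + (0.38/6)·(k1 + 2k2 + 2k3 + k4) = -0.748542
p(0.38) ≈ -0.7485

-0.7485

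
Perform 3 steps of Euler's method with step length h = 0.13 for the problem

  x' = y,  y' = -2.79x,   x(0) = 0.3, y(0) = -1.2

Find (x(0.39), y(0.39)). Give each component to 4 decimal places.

Euler on (x,y): x_{n+1} = x_n + h·x', y_{n+1} = y_n + h·y'.
0.000000: (0.300000, -1.200000); f=(-1.200000, -0.837000) → (0.144000, -1.308810)
0.130000: (0.144000, -1.308810); f=(-1.308810, -0.401760) → (-0.026145, -1.361039)
0.260000: (-0.026145, -1.361039); f=(-1.361039, 0.072945) → (-0.203080, -1.351556)
(x(0.39), y(0.39)) ≈ (-0.2031, -1.3516)

-0.2031, -1.3516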